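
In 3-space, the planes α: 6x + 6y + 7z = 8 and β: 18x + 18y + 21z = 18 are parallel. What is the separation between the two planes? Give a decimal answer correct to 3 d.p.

Rescale β by 1/3: 6x + 6y + 7z = 6. Then distance = |8 − 6| / √121 ≈ 0.182.

0.182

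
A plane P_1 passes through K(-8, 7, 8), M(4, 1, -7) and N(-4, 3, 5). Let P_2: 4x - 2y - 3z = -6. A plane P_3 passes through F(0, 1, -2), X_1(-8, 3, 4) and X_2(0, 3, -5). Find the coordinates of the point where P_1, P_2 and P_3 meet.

KM = (12, -6, -15), KN = (4, -4, -3); a normal to P_1 is KM × KN = (-42, -24, -24).
Using K: P_1 has equation -42x - 24y - 24z = -24.
FX_1 = (-8, 2, 6), FX_2 = (0, 2, -3); a normal to P_3 is FX_1 × FX_2 = (-18, -24, -16).
Using F: P_3 has equation -18x - 24y - 16z = 8.
Solving the 3×3 linear system -42x - 24y - 24z = -24, 4x - 2y - 3z = -6, -18x - 24y - 16z = 8 (e.g. by elimination or Cramer's rule, determinant = 2016) gives (0, -3, 4).

(0, -3, 4)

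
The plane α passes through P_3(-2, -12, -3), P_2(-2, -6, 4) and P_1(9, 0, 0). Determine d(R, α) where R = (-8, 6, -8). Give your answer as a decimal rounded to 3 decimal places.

P_3P_2 = (0, 6, 7), P_3P_1 = (11, 12, 3); a normal to α is P_3P_2 × P_3P_1 = (-66, 77, -66).
Using P_3: α has equation -66x + 77y - 66z = -594.
n·R − d = (-66)·(-8) + (77)·(6) + (-66)·(-8) − (-594) = 2112; |n| = √14641.
Distance = |2112| / √14641 = 2112/√14641 ≈ 17.455.

17.455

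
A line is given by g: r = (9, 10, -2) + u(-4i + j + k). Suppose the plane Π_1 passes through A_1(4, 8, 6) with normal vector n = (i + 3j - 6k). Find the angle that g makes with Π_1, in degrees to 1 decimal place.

Π_1: n·r = n·A_1 gives x + 3y - 6z = -8.
sin θ = |n·v| / (|n||v|) = |-7| / (√46 · √18) = 0.24327.
θ ≈ 14.1°.

14.1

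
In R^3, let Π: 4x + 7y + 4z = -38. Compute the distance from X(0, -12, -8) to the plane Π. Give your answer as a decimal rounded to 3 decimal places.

n·X − d = (4)·(0) + (7)·(-12) + (4)·(-8) − (-38) = -78; |n| = √81.
Distance = |-78| / √81 = 78/√81 ≈ 8.667.

8.667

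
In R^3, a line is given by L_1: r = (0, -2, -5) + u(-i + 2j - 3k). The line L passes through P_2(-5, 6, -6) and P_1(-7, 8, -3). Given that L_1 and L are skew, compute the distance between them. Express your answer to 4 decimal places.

A direction vector for L is P_1 − P_2 = (-2, 2, 3).
Common perpendicular direction n = (-1, 2, -3) × (-2, 2, 3) = (12, 9, 2).
With w = (-5, 6, -6) − (0, -2, -5) = (-5, 8, -1), w · n = 10.
Distance = |w · n| / |n| = |10| / √229 ≈ 0.6608.

0.6608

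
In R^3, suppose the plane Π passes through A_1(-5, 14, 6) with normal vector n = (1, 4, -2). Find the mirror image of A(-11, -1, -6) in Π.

Π: n·r = n·A_1 gives x + 4y - 2z = 39.
λ = (n·A − d)/|n|² = (-3 − 39)/21 = -2.
Reflection = A − 2λn = (-11, -1, -6) − (-4)·(1, 4, -2) = (-7, 15, -14).

(-7, 15, -14)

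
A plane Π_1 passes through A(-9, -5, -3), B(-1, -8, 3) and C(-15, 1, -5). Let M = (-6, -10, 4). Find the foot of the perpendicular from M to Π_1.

(-3, -8, 1)

AB = (8, -3, 6), AC = (-6, 6, -2); a normal to Π_1 is AB × AC = (-30, -20, 30).
Using A: Π_1 has equation -30x - 20y + 30z = 280.
Foot = M − λn with λ = (n·M − d)/|n|² = (500 − 280)/2200 = 1/10.
Foot = (-6, -10, 4) − (1/10)·(-30, -20, 30) = (-3, -8, 1).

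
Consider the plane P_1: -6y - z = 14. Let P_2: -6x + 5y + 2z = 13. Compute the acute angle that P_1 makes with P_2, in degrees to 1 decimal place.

cos θ = |n₁·n₂| / (|n₁||n₂|) = |-32| / (√37 · √65).
θ = arccos(0.65252) ≈ 49.3°.

49.3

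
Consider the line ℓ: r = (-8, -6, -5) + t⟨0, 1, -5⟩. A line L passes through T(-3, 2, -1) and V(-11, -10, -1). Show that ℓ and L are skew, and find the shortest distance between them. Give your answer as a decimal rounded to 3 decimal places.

A direction vector for L is V − T = (-8, -12, 0).
Common perpendicular direction n = (0, 1, -5) × (-8, -12, 0) = (-60, 40, 8).
With w = (-3, 2, -1) − (-8, -6, -5) = (5, 8, 4), w · n = 52.
Since n ≠ 0 the lines are not parallel, and w · n = 52 ≠ 0 so they do not intersect; hence they are skew.
Distance = |w · n| / |n| = |52| / √5264 ≈ 0.717.

0.717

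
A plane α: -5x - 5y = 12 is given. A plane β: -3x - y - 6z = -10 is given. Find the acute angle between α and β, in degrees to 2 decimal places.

cos θ = |n₁·n₂| / (|n₁||n₂|) = |20| / (√50 · √46).
θ = arccos(0.41703) ≈ 65.35°.

65.35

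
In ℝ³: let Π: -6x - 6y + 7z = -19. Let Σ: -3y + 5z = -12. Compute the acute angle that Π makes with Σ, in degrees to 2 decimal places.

cos θ = |n₁·n₂| / (|n₁||n₂|) = |53| / (√121 · √34).
θ = arccos(0.82631) ≈ 34.28°.

34.28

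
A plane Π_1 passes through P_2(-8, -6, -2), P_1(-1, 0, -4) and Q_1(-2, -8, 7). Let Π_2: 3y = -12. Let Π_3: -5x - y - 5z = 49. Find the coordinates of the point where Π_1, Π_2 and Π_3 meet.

P_2P_1 = (7, 6, -2), P_2Q_1 = (6, -2, 9); a normal to Π_1 is P_2P_1 × P_2Q_1 = (50, -75, -50).
Using P_2: Π_1 has equation 50x - 75y - 50z = 150.
Solving the 3×3 linear system 50x - 75y - 50z = 150, 3y = -12, -5x - y - 5z = 49 (e.g. by elimination or Cramer's rule, determinant = -1500) gives (-6, -4, -3).

(-6, -4, -3)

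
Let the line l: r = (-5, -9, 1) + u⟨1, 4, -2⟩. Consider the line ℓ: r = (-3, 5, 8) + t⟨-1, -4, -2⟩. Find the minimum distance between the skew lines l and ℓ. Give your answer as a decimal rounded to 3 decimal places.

1.455

Common perpendicular direction n = (1, 4, -2) × (-1, -4, -2) = (-16, 4, 0).
With w = (-3, 5, 8) − (-5, -9, 1) = (2, 14, 7), w · n = 24.
Distance = |w · n| / |n| = |24| / √272 ≈ 1.455.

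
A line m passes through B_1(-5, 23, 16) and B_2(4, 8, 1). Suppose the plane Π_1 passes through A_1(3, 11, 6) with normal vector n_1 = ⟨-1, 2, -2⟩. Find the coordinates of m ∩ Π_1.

(7, 3, -4)

A direction vector for m is B_2 − B_1 = (9, -15, -15).
Π_1: n_1·r = n_1·A_1 gives -x + 2y - 2z = 7.
Substitute r = (-5, 23, 16) + t(9, -15, -15) into the plane: 19 + (-9)t = 7, so t = 4/3.
Intersection: (-5, 23, 16) + (4/3)·(9, -15, -15) = (7, 3, -4).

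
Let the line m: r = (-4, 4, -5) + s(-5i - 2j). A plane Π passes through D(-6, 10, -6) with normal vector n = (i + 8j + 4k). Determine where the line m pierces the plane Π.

Π: n·r = n·D gives x + 8y + 4z = 50.
Substitute r = (-4, 4, -5) + t(-5, -2, 0) into the plane: 8 + (-21)t = 50, so t = -2.
Intersection: (-4, 4, -5) + (-2)·(-5, -2, 0) = (6, 8, -5).

(6, 8, -5)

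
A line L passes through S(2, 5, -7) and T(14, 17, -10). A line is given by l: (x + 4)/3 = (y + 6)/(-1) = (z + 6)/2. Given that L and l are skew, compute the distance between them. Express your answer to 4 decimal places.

3.0524

A direction vector for L is T − S = (12, 12, -3).
l has direction (3, -1, 2) through (-4, -6, -6).
Common perpendicular direction n = (12, 12, -3) × (3, -1, 2) = (21, -33, -48).
With w = (-4, -6, -6) − (2, 5, -7) = (-6, -11, 1), w · n = 189.
Distance = |w · n| / |n| = |189| / √3834 ≈ 3.0524.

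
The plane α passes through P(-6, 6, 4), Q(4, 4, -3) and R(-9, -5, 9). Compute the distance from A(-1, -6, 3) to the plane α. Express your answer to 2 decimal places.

PQ = (10, -2, -7), PR = (-3, -11, 5); a normal to α is PQ × PR = (-87, -29, -116).
Using P: α has equation -87x - 29y - 116z = -116.
n·A − d = (-87)·(-1) + (-29)·(-6) + (-116)·(3) − (-116) = 29; |n| = √21866.
Distance = |29| / √21866 = 29/√21866 ≈ 0.20.

0.20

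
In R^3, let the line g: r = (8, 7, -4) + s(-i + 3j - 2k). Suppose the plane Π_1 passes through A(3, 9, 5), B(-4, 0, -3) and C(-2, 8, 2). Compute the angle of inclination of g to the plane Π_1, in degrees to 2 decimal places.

40.89

AB = (-7, -9, -8), AC = (-5, -1, -3); a normal to Π_1 is AB × AC = (19, 19, -38).
Using A: Π_1 has equation 19x + 19y - 38z = 38.
sin θ = |n·v| / (|n||v|) = |114| / (√2166 · √14) = 0.65465.
θ ≈ 40.89°.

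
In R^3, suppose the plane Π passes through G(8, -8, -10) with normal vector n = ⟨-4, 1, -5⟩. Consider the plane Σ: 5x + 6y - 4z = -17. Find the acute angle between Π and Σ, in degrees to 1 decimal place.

83.9

Π: n·r = n·G gives -4x + y - 5z = 10.
cos θ = |n₁·n₂| / (|n₁||n₂|) = |6| / (√42 · √77).
θ = arccos(0.10551) ≈ 83.9°.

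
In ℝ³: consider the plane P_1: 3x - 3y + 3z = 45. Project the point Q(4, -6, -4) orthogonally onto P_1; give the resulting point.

Foot = Q − λn with λ = (n·Q − d)/|n|² = (18 − 45)/27 = -1.
Foot = (4, -6, -4) − (-1)·(3, -3, 3) = (7, -9, -1).

(7, -9, -1)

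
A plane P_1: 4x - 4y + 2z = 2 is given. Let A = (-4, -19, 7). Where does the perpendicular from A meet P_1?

Foot = A − λn with λ = (n·A − d)/|n|² = (74 − 2)/36 = 2.
Foot = (-4, -19, 7) − 2·(4, -4, 2) = (-12, -11, 3).

(-12, -11, 3)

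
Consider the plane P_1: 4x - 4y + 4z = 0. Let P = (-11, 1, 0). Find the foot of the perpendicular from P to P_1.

Foot = P − λn with λ = (n·P − d)/|n|² = (-48 − 0)/48 = -1.
Foot = (-11, 1, 0) − (-1)·(4, -4, 4) = (-7, -3, 4).

(-7, -3, 4)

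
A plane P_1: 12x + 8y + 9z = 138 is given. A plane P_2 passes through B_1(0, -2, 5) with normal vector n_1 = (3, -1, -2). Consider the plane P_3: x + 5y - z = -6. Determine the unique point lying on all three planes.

(4, 0, 10)

P_2: n_1·r = n_1·B_1 gives 3x - y - 2z = -8.
Solving the 3×3 linear system 12x + 8y + 9z = 138, 3x - y - 2z = -8, x + 5y - z = -6 (e.g. by elimination or Cramer's rule, determinant = 284) gives (4, 0, 10).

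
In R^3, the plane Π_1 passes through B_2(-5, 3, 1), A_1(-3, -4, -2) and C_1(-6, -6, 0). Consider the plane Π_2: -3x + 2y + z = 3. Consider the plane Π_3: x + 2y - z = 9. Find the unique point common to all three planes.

(0, 3, -3)

B_2A_1 = (2, -7, -3), B_2C_1 = (-1, -9, -1); a normal to Π_1 is B_2A_1 × B_2C_1 = (-20, 5, -25).
Using B_2: Π_1 has equation -20x + 5y - 25z = 90.
Solving the 3×3 linear system -20x + 5y - 25z = 90, -3x + 2y + z = 3, x + 2y - z = 9 (e.g. by elimination or Cramer's rule, determinant = 270) gives (0, 3, -3).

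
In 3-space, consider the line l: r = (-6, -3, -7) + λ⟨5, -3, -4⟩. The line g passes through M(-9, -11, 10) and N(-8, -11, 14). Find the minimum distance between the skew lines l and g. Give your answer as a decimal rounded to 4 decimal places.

10.3333

A direction vector for g is N − M = (1, 0, 4).
Common perpendicular direction n = (5, -3, -4) × (1, 0, 4) = (-12, -24, 3).
With w = (-9, -11, 10) − (-6, -3, -7) = (-3, -8, 17), w · n = 279.
Distance = |w · n| / |n| = |279| / √729 ≈ 10.3333.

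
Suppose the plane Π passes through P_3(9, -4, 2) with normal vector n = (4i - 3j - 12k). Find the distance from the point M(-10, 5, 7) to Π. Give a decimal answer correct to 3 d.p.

12.538

Π: n·r = n·P_3 gives 4x - 3y - 12z = 24.
n·M − d = (4)·(-10) + (-3)·(5) + (-12)·(7) − 24 = -163; |n| = √169.
Distance = |-163| / √169 = 163/√169 ≈ 12.538.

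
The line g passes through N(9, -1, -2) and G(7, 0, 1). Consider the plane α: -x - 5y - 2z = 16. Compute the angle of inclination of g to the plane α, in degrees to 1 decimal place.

A direction vector for g is G − N = (-2, 1, 3).
sin θ = |n·v| / (|n||v|) = |-9| / (√30 · √14) = 0.43916.
θ ≈ 26.0°.

26.0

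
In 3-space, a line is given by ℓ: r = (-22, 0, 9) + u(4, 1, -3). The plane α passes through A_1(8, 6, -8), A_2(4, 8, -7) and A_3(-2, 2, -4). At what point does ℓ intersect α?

A_1A_2 = (-4, 2, 1), A_1A_3 = (-10, -4, 4); a normal to α is A_1A_2 × A_1A_3 = (12, 6, 36).
Using A_1: α has equation 12x + 6y + 36z = -156.
Substitute r = (-22, 0, 9) + t(4, 1, -3) into the plane: 60 + (-54)t = -156, so t = 4.
Intersection: (-22, 0, 9) + 4·(4, 1, -3) = (-6, 4, -3).

(-6, 4, -3)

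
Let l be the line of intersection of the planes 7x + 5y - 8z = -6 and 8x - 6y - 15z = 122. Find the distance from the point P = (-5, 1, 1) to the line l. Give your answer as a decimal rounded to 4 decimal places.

Direction of l: (7, 5, -8) × (8, -6, -15) = (-123, 41, -82).
A point on l: solving the two plane equations with x = -2 gives (-2, -8, -6).
Taking (-2, -8, -6) on l with direction v = (-123, 41, -82): w = P − (-2, -8, -6) = (-3, 9, 7), and w × v = (-1025, -1107, 984).
Distance = |w × v| / |v| = √3244330 / √23534 ≈ 11.7413.

11.7413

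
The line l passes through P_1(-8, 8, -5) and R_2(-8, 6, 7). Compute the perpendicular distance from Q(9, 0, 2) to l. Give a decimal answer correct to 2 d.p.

18.29

A direction vector for l is R_2 − P_1 = (0, -2, 12).
Taking (-8, 8, -5) on l with direction v = (0, -2, 12): w = Q − (-8, 8, -5) = (17, -8, 7), and w × v = (-82, -204, -34).
Distance = |w × v| / |v| = √49496 / √148 ≈ 18.29.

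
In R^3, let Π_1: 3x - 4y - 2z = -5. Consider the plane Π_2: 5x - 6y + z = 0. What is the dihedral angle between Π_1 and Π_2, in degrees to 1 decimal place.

29.2

cos θ = |n₁·n₂| / (|n₁||n₂|) = |37| / (√29 · √62).
θ = arccos(0.87258) ≈ 29.2°.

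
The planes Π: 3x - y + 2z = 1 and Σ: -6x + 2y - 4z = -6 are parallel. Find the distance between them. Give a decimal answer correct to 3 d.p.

Rescale Σ by 1/(-2): 3x - y + 2z = 3. Then distance = |1 − 3| / √14 ≈ 0.535.

0.535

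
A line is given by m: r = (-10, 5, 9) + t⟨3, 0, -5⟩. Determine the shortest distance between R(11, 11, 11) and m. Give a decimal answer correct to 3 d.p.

Taking (-10, 5, 9) on m with direction v = (3, 0, -5): w = R − (-10, 5, 9) = (21, 6, 2), and w × v = (-30, 111, -18).
Distance = |w × v| / |v| = √13545 / √34 ≈ 19.960.

19.960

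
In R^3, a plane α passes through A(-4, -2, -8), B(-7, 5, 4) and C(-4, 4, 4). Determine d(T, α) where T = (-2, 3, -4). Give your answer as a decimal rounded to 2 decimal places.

AB = (-3, 7, 12), AC = (0, 6, 12); a normal to α is AB × AC = (12, 36, -18).
Using A: α has equation 12x + 36y - 18z = 24.
n·T − d = (12)·(-2) + (36)·(3) + (-18)·(-4) − 24 = 132; |n| = √1764.
Distance = |132| / √1764 = 132/√1764 ≈ 3.14.

3.14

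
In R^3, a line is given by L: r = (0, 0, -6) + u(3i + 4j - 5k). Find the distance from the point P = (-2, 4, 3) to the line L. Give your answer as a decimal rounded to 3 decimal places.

Taking (0, 0, -6) on L with direction v = (3, 4, -5): w = P − (0, 0, -6) = (-2, 4, 9), and w × v = (-56, 17, -20).
Distance = |w × v| / |v| = √3825 / √50 ≈ 8.746.

8.746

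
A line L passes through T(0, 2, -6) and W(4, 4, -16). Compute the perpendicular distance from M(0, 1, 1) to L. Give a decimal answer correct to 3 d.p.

A direction vector for L is W − T = (4, 2, -10).
Taking (0, 2, -6) on L with direction v = (4, 2, -10): w = M − (0, 2, -6) = (0, -1, 7), and w × v = (-4, 28, 4).
Distance = |w × v| / |v| = √816 / √120 ≈ 2.608.

2.608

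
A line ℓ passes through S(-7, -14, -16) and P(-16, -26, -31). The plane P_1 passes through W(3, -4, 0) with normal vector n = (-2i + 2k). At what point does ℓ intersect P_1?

(2, -2, -1)

A direction vector for ℓ is P − S = (-9, -12, -15).
P_1: n·r = n·W gives -2x + 2z = -6.
Substitute r = (-7, -14, -16) + t(-9, -12, -15) into the plane: -18 + (-12)t = -6, so t = -1.
Intersection: (-7, -14, -16) + (-1)·(-9, -12, -15) = (2, -2, -1).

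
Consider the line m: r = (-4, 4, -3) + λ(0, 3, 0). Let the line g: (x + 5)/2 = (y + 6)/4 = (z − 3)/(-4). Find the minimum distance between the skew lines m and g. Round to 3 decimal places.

g has direction (2, 4, -4) through (-5, -6, 3).
Common perpendicular direction n = (0, 3, 0) × (2, 4, -4) = (-12, 0, -6).
With w = (-5, -6, 3) − (-4, 4, -3) = (-1, -10, 6), w · n = -24.
Distance = |w · n| / |n| = |-24| / √180 ≈ 1.789.

1.789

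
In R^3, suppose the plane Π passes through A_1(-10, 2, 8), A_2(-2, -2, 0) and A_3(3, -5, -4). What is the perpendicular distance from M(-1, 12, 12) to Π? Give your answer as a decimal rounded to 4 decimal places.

A_1A_2 = (8, -4, -8), A_1A_3 = (13, -7, -12); a normal to Π is A_1A_2 × A_1A_3 = (-8, -8, -4).
Using A_1: Π has equation -8x - 8y - 4z = 32.
n·M − d = (-8)·(-1) + (-8)·(12) + (-4)·(12) − 32 = -168; |n| = √144.
Distance = |-168| / √144 = 168/√144 ≈ 14.0000.

14.0000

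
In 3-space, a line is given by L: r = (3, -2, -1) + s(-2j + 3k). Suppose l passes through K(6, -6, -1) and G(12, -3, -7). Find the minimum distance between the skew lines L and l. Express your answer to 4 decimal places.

2.8846

A direction vector for l is G − K = (6, 3, -6).
Common perpendicular direction n = (0, -2, 3) × (6, 3, -6) = (3, 18, 12).
With w = (6, -6, -1) − (3, -2, -1) = (3, -4, 0), w · n = -63.
Distance = |w · n| / |n| = |-63| / √477 ≈ 2.8846.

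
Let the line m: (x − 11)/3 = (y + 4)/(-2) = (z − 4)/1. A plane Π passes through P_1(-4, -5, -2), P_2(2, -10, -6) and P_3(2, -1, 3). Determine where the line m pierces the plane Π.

(8, -2, 3)

m has direction (3, -2, 1) through (11, -4, 4).
P_1P_2 = (6, -5, -4), P_1P_3 = (6, 4, 5); a normal to Π is P_1P_2 × P_1P_3 = (-9, -54, 54).
Using P_1: Π has equation -9x - 54y + 54z = 198.
Substitute r = (11, -4, 4) + t(3, -2, 1) into the plane: 333 + 135t = 198, so t = -1.
Intersection: (11, -4, 4) + (-1)·(3, -2, 1) = (8, -2, 3).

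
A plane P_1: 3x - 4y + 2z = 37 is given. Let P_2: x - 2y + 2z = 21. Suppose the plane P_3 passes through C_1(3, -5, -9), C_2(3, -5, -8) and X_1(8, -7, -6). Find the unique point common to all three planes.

C_1C_2 = (0, 0, 1), C_1X_1 = (5, -2, 3); a normal to P_3 is C_1C_2 × C_1X_1 = (2, 5, 0).
Using C_1: P_3 has equation 2x + 5y = -19.
Solving the 3×3 linear system 3x - 4y + 2z = 37, x - 2y + 2z = 21, 2x + 5y = -19 (e.g. by elimination or Cramer's rule, determinant = -28) gives (3, -5, 4).

(3, -5, 4)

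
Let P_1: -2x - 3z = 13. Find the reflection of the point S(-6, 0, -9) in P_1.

(2, 0, 3)

λ = (n·S − d)/|n|² = (39 − 13)/13 = 2.
Reflection = S − 2λn = (-6, 0, -9) − 4·(-2, 0, -3) = (2, 0, 3).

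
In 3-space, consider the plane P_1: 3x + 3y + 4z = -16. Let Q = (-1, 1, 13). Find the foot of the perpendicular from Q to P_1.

(-7, -5, 5)

Foot = Q − λn with λ = (n·Q − d)/|n|² = (52 − (-16))/34 = 2.
Foot = (-1, 1, 13) − 2·(3, 3, 4) = (-7, -5, 5).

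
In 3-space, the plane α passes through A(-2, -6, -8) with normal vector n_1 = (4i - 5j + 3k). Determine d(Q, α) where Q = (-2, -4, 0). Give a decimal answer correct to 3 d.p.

1.980

α: n_1·r = n_1·A gives 4x - 5y + 3z = -2.
n·Q − d = (4)·(-2) + (-5)·(-4) + (3)·(0) − (-2) = 14; |n| = √50.
Distance = |14| / √50 = 14/√50 ≈ 1.980.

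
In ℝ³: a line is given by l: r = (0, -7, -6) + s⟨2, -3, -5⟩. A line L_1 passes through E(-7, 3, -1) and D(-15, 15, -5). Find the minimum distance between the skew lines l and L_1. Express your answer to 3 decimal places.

A direction vector for L_1 is D − E = (-8, 12, -4).
Common perpendicular direction n = (2, -3, -5) × (-8, 12, -4) = (72, 48, 0).
With w = (-7, 3, -1) − (0, -7, -6) = (-7, 10, 5), w · n = -24.
Distance = |w · n| / |n| = |-24| / √7488 ≈ 0.277.

0.277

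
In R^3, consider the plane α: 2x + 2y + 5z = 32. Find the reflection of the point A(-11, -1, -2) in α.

(-3, 7, 18)

λ = (n·A − d)/|n|² = (-34 − 32)/33 = -2.
Reflection = A − 2λn = (-11, -1, -2) − (-4)·(2, 2, 5) = (-3, 7, 18).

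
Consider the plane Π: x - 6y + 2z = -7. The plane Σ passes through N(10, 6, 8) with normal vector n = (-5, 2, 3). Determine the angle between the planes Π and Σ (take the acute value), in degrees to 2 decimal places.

Σ: n·r = n·N gives -5x + 2y + 3z = -14.
cos θ = |n₁·n₂| / (|n₁||n₂|) = |-11| / (√41 · √38).
θ = arccos(0.27868) ≈ 73.82°.

73.82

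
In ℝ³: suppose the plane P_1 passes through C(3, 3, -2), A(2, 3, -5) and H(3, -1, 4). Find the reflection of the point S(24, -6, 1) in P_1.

(-12, 12, 13)

CA = (-1, 0, -3), CH = (0, -4, 6); a normal to P_1 is CA × CH = (-12, 6, 4).
Using C: P_1 has equation -12x + 6y + 4z = -26.
λ = (n·S − d)/|n|² = (-320 − (-26))/196 = -3/2.
Reflection = S − 2λn = (24, -6, 1) − (-3)·(-12, 6, 4) = (-12, 12, 13).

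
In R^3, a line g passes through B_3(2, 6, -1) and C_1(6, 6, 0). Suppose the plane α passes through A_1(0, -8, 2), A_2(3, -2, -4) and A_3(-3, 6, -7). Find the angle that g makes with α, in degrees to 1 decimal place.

32.7

A direction vector for g is C_1 − B_3 = (4, 0, 1).
A_1A_2 = (3, 6, -6), A_1A_3 = (-3, 14, -9); a normal to α is A_1A_2 × A_1A_3 = (30, 45, 60).
Using A_1: α has equation 30x + 45y + 60z = -240.
sin θ = |n·v| / (|n||v|) = |180| / (√6525 · √17) = 0.54045.
θ ≈ 32.7°.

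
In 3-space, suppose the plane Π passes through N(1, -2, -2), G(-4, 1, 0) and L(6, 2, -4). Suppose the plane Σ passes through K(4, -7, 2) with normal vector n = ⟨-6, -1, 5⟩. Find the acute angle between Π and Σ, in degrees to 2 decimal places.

NG = (-5, 3, 2), NL = (5, 4, -2); a normal to Π is NG × NL = (-14, 0, -35).
Using N: Π has equation -14x - 35z = 56.
Σ: n·r = n·K gives -6x - y + 5z = -7.
cos θ = |n₁·n₂| / (|n₁||n₂|) = |-91| / (√1421 · √62).
θ = arccos(0.30658) ≈ 72.15°.

72.15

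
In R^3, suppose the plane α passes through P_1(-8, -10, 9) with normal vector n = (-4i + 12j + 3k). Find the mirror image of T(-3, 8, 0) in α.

(5, -16, -6)

α: n·r = n·P_1 gives -4x + 12y + 3z = -61.
λ = (n·T − d)/|n|² = (108 − (-61))/169 = 1.
Reflection = T − 2λn = (-3, 8, 0) − 2·(-4, 12, 3) = (5, -16, -6).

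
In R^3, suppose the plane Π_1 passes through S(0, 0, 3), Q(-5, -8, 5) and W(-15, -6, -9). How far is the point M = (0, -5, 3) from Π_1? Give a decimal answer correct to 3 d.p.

2.696

SQ = (-5, -8, 2), SW = (-15, -6, -12); a normal to Π_1 is SQ × SW = (108, -90, -90).
Using S: Π_1 has equation 108x - 90y - 90z = -270.
n·M − d = (108)·(0) + (-90)·(-5) + (-90)·(3) − (-270) = 450; |n| = √27864.
Distance = |450| / √27864 = 450/√27864 ≈ 2.696.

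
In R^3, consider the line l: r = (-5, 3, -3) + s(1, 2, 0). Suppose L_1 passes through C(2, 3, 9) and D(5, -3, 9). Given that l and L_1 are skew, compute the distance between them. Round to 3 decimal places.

A direction vector for L_1 is D − C = (3, -6, 0).
Common perpendicular direction n = (1, 2, 0) × (3, -6, 0) = (0, 0, -12).
With w = (2, 3, 9) − (-5, 3, -3) = (7, 0, 12), w · n = -144.
Distance = |w · n| / |n| = |-144| / √144 ≈ 12.000.

12.000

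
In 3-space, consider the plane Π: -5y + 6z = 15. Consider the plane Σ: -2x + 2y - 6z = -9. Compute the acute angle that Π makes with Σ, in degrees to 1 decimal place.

27.4

cos θ = |n₁·n₂| / (|n₁||n₂|) = |-46| / (√61 · √44).
θ = arccos(0.88791) ≈ 27.4°.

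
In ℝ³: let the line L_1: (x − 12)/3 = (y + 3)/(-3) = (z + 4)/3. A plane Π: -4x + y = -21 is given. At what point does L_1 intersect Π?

(6, 3, -10)

L_1 has direction (3, -3, 3) through (12, -3, -4).
Substitute r = (12, -3, -4) + t(3, -3, 3) into the plane: -51 + (-15)t = -21, so t = -2.
Intersection: (12, -3, -4) + (-2)·(3, -3, 3) = (6, 3, -10).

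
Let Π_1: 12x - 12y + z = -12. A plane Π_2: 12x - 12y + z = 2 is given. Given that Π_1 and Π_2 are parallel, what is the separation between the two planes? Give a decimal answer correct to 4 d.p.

0.8235

Same normal n = (12, -12, 1) with |n| = √289; distance = |-12 − 2| / |n| = 14/√289 ≈ 0.8235.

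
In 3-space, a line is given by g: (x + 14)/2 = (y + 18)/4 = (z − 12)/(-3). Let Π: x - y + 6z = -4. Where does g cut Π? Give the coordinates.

(-6, -2, 0)

g has direction (2, 4, -3) through (-14, -18, 12).
Substitute r = (-14, -18, 12) + t(2, 4, -3) into the plane: 76 + (-20)t = -4, so t = 4.
Intersection: (-14, -18, 12) + 4·(2, 4, -3) = (-6, -2, 0).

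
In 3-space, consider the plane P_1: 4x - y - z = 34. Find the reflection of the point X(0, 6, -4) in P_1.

λ = (n·X − d)/|n|² = (-2 − 34)/18 = -2.
Reflection = X − 2λn = (0, 6, -4) − (-4)·(4, -1, -1) = (16, 2, -8).

(16, 2, -8)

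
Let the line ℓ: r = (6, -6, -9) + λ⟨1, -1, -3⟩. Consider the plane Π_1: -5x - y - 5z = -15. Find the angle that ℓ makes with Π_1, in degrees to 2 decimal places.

sin θ = |n·v| / (|n||v|) = |11| / (√51 · √11) = 0.46442.
θ ≈ 27.67°.

27.67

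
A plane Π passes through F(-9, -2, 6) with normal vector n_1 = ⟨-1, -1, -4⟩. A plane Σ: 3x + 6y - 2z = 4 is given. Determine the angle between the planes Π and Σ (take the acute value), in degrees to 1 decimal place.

88.1

Π: n_1·r = n_1·F gives -x - y - 4z = -13.
cos θ = |n₁·n₂| / (|n₁||n₂|) = |-1| / (√18 · √49).
θ = arccos(0.03367) ≈ 88.1°.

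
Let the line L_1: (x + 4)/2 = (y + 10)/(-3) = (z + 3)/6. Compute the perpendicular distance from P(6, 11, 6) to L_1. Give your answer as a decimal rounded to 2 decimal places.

24.89

L_1 has direction (2, -3, 6) through (-4, -10, -3).
Taking (-4, -10, -3) on L_1 with direction v = (2, -3, 6): w = P − (-4, -10, -3) = (10, 21, 9), and w × v = (153, -42, -72).
Distance = |w × v| / |v| = √30357 / √49 ≈ 24.89.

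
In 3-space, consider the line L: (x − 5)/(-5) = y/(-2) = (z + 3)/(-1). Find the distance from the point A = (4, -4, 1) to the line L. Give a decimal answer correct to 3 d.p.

L has direction (-5, -2, -1) through (5, 0, -3).
Taking (5, 0, -3) on L with direction v = (-5, -2, -1): w = A − (5, 0, -3) = (-1, -4, 4), and w × v = (12, -21, -18).
Distance = |w × v| / |v| = √909 / √30 ≈ 5.505.

5.505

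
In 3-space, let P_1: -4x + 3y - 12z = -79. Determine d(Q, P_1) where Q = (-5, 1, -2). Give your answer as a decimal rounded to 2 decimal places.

9.69

n·Q − d = (-4)·(-5) + (3)·(1) + (-12)·(-2) − (-79) = 126; |n| = √169.
Distance = |126| / √169 = 126/√169 ≈ 9.69.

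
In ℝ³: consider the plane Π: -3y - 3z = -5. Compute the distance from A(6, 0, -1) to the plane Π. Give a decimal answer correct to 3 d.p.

n·A − d = (0)·(6) + (-3)·(0) + (-3)·(-1) − (-5) = 8; |n| = √18.
Distance = |8| / √18 = 8/√18 ≈ 1.886.

1.886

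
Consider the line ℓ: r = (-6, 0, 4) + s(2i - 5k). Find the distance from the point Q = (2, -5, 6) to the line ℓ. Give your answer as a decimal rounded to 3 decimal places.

9.579

Taking (-6, 0, 4) on ℓ with direction v = (2, 0, -5): w = Q − (-6, 0, 4) = (8, -5, 2), and w × v = (25, 44, 10).
Distance = |w × v| / |v| = √2661 / √29 ≈ 9.579.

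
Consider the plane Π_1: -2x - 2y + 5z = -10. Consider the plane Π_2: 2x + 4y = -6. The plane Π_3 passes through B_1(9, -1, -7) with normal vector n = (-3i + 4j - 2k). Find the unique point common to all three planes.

(3, -3, -2)

Π_3: n·r = n·B_1 gives -3x + 4y - 2z = -17.
Solving the 3×3 linear system -2x - 2y + 5z = -10, 2x + 4y = -6, -3x + 4y - 2z = -17 (e.g. by elimination or Cramer's rule, determinant = 108) gives (3, -3, -2).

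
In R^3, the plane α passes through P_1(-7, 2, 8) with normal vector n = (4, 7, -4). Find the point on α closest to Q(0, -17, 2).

(4, -10, -2)

α: n·r = n·P_1 gives 4x + 7y - 4z = -46.
Foot = Q − λn with λ = (n·Q − d)/|n|² = (-127 − (-46))/81 = -1.
Foot = (0, -17, 2) − (-1)·(4, 7, -4) = (4, -10, -2).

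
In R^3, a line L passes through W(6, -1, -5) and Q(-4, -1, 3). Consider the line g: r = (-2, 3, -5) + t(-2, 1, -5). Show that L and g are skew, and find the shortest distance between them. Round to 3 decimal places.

A direction vector for L is Q − W = (-10, 0, 8).
Common perpendicular direction n = (-10, 0, 8) × (-2, 1, -5) = (-8, -66, -10).
With w = (-2, 3, -5) − (6, -1, -5) = (-8, 4, 0), w · n = -200.
Since n ≠ 0 the lines are not parallel, and w · n = -200 ≠ 0 so they do not intersect; hence they are skew.
Distance = |w · n| / |n| = |-200| / √4520 ≈ 2.975.

2.975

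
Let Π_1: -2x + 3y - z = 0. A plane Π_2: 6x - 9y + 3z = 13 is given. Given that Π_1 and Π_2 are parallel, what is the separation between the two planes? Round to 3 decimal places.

Rescale Π_2 by 1/(-3): -2x + 3y - z = -13/3. Then distance = |0 − (-13/3)| / √14 ≈ 1.158.

1.158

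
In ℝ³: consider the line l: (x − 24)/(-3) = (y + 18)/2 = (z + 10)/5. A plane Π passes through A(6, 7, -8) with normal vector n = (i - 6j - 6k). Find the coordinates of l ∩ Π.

l has direction (-3, 2, 5) through (24, -18, -10).
Π: n·r = n·A gives x - 6y - 6z = 12.
Substitute r = (24, -18, -10) + t(-3, 2, 5) into the plane: 192 + (-45)t = 12, so t = 4.
Intersection: (24, -18, -10) + 4·(-3, 2, 5) = (12, -10, 10).

(12, -10, 10)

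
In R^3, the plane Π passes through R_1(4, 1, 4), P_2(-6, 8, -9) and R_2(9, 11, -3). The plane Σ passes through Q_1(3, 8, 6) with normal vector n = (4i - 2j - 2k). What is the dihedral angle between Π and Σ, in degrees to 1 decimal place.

31.7

R_1P_2 = (-10, 7, -13), R_1R_2 = (5, 10, -7); a normal to Π is R_1P_2 × R_1R_2 = (81, -135, -135).
Using R_1: Π has equation 81x - 135y - 135z = -351.
Σ: n·r = n·Q_1 gives 4x - 2y - 2z = -16.
cos θ = |n₁·n₂| / (|n₁||n₂|) = |864| / (√43011 · √24).
θ = arccos(0.85039) ≈ 31.7°.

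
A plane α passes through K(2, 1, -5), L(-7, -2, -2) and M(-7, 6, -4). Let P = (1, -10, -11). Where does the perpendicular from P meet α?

(3, -8, -3)

KL = (-9, -3, 3), KM = (-9, 5, 1); a normal to α is KL × KM = (-18, -18, -72).
Using K: α has equation -18x - 18y - 72z = 306.
Foot = P − λn with λ = (n·P − d)/|n|² = (954 − 306)/5832 = 1/9.
Foot = (1, -10, -11) − (1/9)·(-18, -18, -72) = (3, -8, -3).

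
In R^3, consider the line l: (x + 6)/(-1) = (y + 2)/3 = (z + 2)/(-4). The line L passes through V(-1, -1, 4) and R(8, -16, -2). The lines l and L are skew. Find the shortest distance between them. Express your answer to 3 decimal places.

5.638

l has direction (-1, 3, -4) through (-6, -2, -2).
A direction vector for L is R − V = (9, -15, -6).
Common perpendicular direction n = (-1, 3, -4) × (9, -15, -6) = (-78, -42, -12).
With w = (-1, -1, 4) − (-6, -2, -2) = (5, 1, 6), w · n = -504.
Distance = |w · n| / |n| = |-504| / √7992 ≈ 5.638.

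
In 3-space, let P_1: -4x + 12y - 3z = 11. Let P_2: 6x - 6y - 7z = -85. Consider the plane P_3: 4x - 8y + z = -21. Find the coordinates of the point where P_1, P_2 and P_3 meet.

Solving the 3×3 linear system -4x + 12y - 3z = 11, 6x - 6y - 7z = -85, 4x - 8y + z = -21 (e.g. by elimination or Cramer's rule, determinant = -88) gives (-5, 1, 7).

(-5, 1, 7)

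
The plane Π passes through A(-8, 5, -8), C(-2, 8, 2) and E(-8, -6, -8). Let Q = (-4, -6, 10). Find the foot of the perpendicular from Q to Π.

(1, -6, 7)

AC = (6, 3, 10), AE = (0, -11, 0); a normal to Π is AC × AE = (110, 0, -66).
Using A: Π has equation 110x - 66z = -352.
Foot = Q − λn with λ = (n·Q − d)/|n|² = (-1100 − (-352))/16456 = -1/22.
Foot = (-4, -6, 10) − (-1/22)·(110, 0, -66) = (1, -6, 7).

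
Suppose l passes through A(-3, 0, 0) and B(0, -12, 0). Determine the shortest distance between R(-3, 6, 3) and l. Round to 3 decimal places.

A direction vector for l is B − A = (3, -12, 0).
Taking (-3, 0, 0) on l with direction v = (3, -12, 0): w = R − (-3, 0, 0) = (0, 6, 3), and w × v = (36, 9, -18).
Distance = |w × v| / |v| = √1701 / √153 ≈ 3.334.

3.334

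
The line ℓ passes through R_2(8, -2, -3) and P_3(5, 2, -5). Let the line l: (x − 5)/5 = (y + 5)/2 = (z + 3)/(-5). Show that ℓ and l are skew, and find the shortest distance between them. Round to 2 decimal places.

3.12

A direction vector for ℓ is P_3 − R_2 = (-3, 4, -2).
l has direction (5, 2, -5) through (5, -5, -3).
Common perpendicular direction n = (-3, 4, -2) × (5, 2, -5) = (-16, -25, -26).
With w = (5, -5, -3) − (8, -2, -3) = (-3, -3, 0), w · n = 123.
Since n ≠ 0 the lines are not parallel, and w · n = 123 ≠ 0 so they do not intersect; hence they are skew.
Distance = |w · n| / |n| = |123| / √1557 ≈ 3.12.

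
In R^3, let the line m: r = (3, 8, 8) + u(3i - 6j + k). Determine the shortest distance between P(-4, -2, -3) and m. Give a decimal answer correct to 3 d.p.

Taking (3, 8, 8) on m with direction v = (3, -6, 1): w = P − (3, 8, 8) = (-7, -10, -11), and w × v = (-76, -26, 72).
Distance = |w × v| / |v| = √11636 / √46 ≈ 15.905.

15.905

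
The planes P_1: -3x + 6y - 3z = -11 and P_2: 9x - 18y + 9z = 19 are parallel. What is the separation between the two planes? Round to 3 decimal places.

Rescale P_2 by 1/(-3): -3x + 6y - 3z = -19/3. Then distance = |-11 − (-19/3)| / √54 ≈ 0.635.

0.635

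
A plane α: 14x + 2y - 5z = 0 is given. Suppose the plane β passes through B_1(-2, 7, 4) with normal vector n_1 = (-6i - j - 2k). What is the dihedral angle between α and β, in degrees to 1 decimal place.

β: n_1·r = n_1·B_1 gives -6x - y - 2z = -3.
cos θ = |n₁·n₂| / (|n₁||n₂|) = |-76| / (√225 · √41).
θ = arccos(0.79128) ≈ 37.7°.

37.7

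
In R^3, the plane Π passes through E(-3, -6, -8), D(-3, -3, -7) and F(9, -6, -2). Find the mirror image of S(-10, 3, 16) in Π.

ED = (0, 3, 1), EF = (12, 0, 6); a normal to Π is ED × EF = (18, 12, -36).
Using E: Π has equation 18x + 12y - 36z = 162.
λ = (n·S − d)/|n|² = (-720 − 162)/1764 = -1/2.
Reflection = S − 2λn = (-10, 3, 16) − (-1)·(18, 12, -36) = (8, 15, -20).

(8, 15, -20)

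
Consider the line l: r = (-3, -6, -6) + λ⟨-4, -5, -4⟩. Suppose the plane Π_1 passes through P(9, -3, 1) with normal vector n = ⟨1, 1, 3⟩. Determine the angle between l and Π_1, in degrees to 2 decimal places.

Π_1: n·r = n·P gives x + y + 3z = 9.
sin θ = |n·v| / (|n||v|) = |-21| / (√11 · √57) = 0.83866.
θ ≈ 57.00°.

57.00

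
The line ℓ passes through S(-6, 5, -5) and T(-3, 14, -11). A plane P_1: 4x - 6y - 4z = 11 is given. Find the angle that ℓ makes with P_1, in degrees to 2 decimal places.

A direction vector for ℓ is T − S = (3, 9, -6).
sin θ = |n·v| / (|n||v|) = |-18| / (√68 · √126) = 0.19446.
θ ≈ 11.21°.

11.21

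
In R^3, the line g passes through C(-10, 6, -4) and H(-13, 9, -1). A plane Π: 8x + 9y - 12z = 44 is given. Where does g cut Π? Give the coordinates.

(-8, 4, -6)

A direction vector for g is H − C = (-3, 3, 3).
Substitute r = (-10, 6, -4) + t(-3, 3, 3) into the plane: 22 + (-33)t = 44, so t = -2/3.
Intersection: (-10, 6, -4) + (-2/3)·(-3, 3, 3) = (-8, 4, -6).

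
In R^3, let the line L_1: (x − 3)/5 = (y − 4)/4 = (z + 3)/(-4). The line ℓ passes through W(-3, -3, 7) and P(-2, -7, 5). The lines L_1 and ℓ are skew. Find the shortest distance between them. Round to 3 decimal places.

L_1 has direction (5, 4, -4) through (3, 4, -3).
A direction vector for ℓ is P − W = (1, -4, -2).
Common perpendicular direction n = (5, 4, -4) × (1, -4, -2) = (-24, 6, -24).
With w = (-3, -3, 7) − (3, 4, -3) = (-6, -7, 10), w · n = -138.
Distance = |w · n| / |n| = |-138| / √1188 ≈ 4.004.

4.004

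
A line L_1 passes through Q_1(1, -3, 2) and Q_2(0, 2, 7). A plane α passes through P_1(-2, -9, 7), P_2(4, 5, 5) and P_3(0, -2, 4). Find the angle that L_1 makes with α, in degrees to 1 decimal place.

43.3

A direction vector for L_1 is Q_2 − Q_1 = (-1, 5, 5).
P_1P_2 = (6, 14, -2), P_1P_3 = (2, 7, -3); a normal to α is P_1P_2 × P_1P_3 = (-28, 14, 14).
Using P_1: α has equation -28x + 14y + 14z = 28.
sin θ = |n·v| / (|n||v|) = |168| / (√1176 · √51) = 0.68599.
θ ≈ 43.3°.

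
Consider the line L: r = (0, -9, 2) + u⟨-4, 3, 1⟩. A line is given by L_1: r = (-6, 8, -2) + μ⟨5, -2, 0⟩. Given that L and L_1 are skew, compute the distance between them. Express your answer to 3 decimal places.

Common perpendicular direction n = (-4, 3, 1) × (5, -2, 0) = (2, 5, -7).
With w = (-6, 8, -2) − (0, -9, 2) = (-6, 17, -4), w · n = 101.
Distance = |w · n| / |n| = |101| / √78 ≈ 11.436.

11.436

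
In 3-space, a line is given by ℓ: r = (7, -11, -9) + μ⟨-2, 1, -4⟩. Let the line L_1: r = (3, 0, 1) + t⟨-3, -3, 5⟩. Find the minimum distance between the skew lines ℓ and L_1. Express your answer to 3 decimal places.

Common perpendicular direction n = (-2, 1, -4) × (-3, -3, 5) = (-7, 22, 9).
With w = (3, 0, 1) − (7, -11, -9) = (-4, 11, 10), w · n = 360.
Distance = |w · n| / |n| = |360| / √614 ≈ 14.528.

14.528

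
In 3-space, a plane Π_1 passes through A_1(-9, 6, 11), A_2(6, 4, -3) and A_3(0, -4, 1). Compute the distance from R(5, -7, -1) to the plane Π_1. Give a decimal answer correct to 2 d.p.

2.27

A_1A_2 = (15, -2, -14), A_1A_3 = (9, -10, -10); a normal to Π_1 is A_1A_2 × A_1A_3 = (-120, 24, -132).
Using A_1: Π_1 has equation -120x + 24y - 132z = -228.
n·R − d = (-120)·(5) + (24)·(-7) + (-132)·(-1) − (-228) = -408; |n| = √32400.
Distance = |-408| / √32400 = 408/√32400 ≈ 2.27.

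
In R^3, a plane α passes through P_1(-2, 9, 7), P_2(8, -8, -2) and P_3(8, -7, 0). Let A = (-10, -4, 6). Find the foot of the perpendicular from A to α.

P_1P_2 = (10, -17, -9), P_1P_3 = (10, -16, -7); a normal to α is P_1P_2 × P_1P_3 = (-25, -20, 10).
Using P_1: α has equation -25x - 20y + 10z = -60.
Foot = A − λn with λ = (n·A − d)/|n|² = (390 − (-60))/1125 = 2/5.
Foot = (-10, -4, 6) − (2/5)·(-25, -20, 10) = (0, 4, 2).

(0, 4, 2)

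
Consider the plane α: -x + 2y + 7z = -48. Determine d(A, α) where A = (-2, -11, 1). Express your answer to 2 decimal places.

4.76

n·A − d = (-1)·(-2) + (2)·(-11) + (7)·(1) − (-48) = 35; |n| = √54.
Distance = |35| / √54 = 35/√54 ≈ 4.76.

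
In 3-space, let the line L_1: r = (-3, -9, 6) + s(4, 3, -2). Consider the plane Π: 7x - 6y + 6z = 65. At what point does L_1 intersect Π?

(5, -3, 2)

Substitute r = (-3, -9, 6) + t(4, 3, -2) into the plane: 69 + (-2)t = 65, so t = 2.
Intersection: (-3, -9, 6) + 2·(4, 3, -2) = (5, -3, 2).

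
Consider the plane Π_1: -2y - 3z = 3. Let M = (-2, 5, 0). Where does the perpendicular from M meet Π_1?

(-2, 3, -3)

Foot = M − λn with λ = (n·M − d)/|n|² = (-10 − 3)/13 = -1.
Foot = (-2, 5, 0) − (-1)·(0, -2, -3) = (-2, 3, -3).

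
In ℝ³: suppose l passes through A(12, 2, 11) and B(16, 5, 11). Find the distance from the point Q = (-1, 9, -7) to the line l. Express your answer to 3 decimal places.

22.440

A direction vector for l is B − A = (4, 3, 0).
Taking (12, 2, 11) on l with direction v = (4, 3, 0): w = Q − (12, 2, 11) = (-13, 7, -18), and w × v = (54, -72, -67).
Distance = |w × v| / |v| = √12589 / √25 ≈ 22.440.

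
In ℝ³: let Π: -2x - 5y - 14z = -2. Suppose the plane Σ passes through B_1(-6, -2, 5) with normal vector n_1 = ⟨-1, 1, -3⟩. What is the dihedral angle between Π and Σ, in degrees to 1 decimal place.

Σ: n_1·r = n_1·B_1 gives -x + y - 3z = -11.
cos θ = |n₁·n₂| / (|n₁||n₂|) = |39| / (√225 · √11).
θ = arccos(0.78393) ≈ 38.4°.

38.4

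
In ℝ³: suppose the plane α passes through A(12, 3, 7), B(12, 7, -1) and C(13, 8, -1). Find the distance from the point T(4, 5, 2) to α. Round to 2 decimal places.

AB = (0, 4, -8), AC = (1, 5, -8); a normal to α is AB × AC = (8, -8, -4).
Using A: α has equation 8x - 8y - 4z = 44.
n·T − d = (8)·(4) + (-8)·(5) + (-4)·(2) − 44 = -60; |n| = √144.
Distance = |-60| / √144 = 60/√144 ≈ 5.00.

5.00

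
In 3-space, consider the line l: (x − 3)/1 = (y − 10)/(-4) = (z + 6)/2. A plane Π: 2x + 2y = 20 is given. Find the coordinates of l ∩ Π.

l has direction (1, -4, 2) through (3, 10, -6).
Substitute r = (3, 10, -6) + t(1, -4, 2) into the plane: 26 + (-6)t = 20, so t = 1.
Intersection: (3, 10, -6) + 1·(1, -4, 2) = (4, 6, -4).

(4, 6, -4)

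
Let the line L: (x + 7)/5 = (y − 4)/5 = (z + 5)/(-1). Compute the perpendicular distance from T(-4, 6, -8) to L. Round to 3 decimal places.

L has direction (5, 5, -1) through (-7, 4, -5).
Taking (-7, 4, -5) on L with direction v = (5, 5, -1): w = T − (-7, 4, -5) = (3, 2, -3), and w × v = (13, -12, 5).
Distance = |w × v| / |v| = √338 / √51 ≈ 2.574.

2.574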